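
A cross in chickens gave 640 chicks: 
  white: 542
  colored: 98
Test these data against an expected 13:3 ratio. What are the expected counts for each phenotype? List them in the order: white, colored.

Expected counts for N = 640 under a 13:3 ratio (total parts = 16):
  white: 640 × 13/16 = 520
  colored: 640 × 3/16 = 120

520, 120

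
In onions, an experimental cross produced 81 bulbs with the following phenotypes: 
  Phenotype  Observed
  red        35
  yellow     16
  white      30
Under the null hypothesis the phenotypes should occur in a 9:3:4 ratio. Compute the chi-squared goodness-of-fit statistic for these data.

7.187

Total ratio parts = 16. Expected numbers out of 81:
  red: 81 × 9/16 = 45.5625
  yellow: 81 × 3/16 = 15.1875
  white: 81 × 4/16 = 20.25
χ² = Σ (O − E)² / E
  red: (35 − 45.5625)² / 45.5625 = 2.4486
  yellow: (16 − 15.1875)² / 15.1875 = 0.0435
  white: (30 − 20.25)² / 20.25 = 4.6944
χ² = 2.4486 + 0.0435 + 4.6944 = 7.1865 ≈ 7.187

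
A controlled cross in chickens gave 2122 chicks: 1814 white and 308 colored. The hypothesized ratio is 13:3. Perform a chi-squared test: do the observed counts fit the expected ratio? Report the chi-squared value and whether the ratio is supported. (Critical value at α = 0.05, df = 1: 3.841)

Total ratio parts = 16. Expected numbers out of 2122:
  white: 2122 × 13/16 = 1724.125
  colored: 2122 × 3/16 = 397.875
χ² = Σ (O − E)² / E
  white: (1814 − 1724.125)² / 1724.125 = 4.6850
  colored: (308 − 397.875)² / 397.875 = 20.3016
χ² = 4.6850 + 20.3016 = 24.9866 ≈ 24.987
Degrees of freedom = 2 − 1 = 1; critical value at α = 0.05 is 3.841.
Since 24.987 > 3.841, we reject the null hypothesis — the data do not fit the 13:3 ratio.

24.987; not consistent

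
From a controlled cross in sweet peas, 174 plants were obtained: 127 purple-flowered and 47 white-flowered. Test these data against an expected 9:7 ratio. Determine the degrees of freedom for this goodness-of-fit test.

A goodness-of-fit test with 2 phenotype classes has df = 2 − 1 = 1.

1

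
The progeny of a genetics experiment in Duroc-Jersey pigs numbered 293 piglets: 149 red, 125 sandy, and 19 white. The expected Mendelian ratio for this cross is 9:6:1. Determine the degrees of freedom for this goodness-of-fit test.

2

A goodness-of-fit test with 3 phenotype classes has df = 3 − 1 = 2.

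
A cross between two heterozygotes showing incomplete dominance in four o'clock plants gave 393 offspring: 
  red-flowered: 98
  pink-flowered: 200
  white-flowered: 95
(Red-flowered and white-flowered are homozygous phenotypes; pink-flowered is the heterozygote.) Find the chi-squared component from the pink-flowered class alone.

0.062

With incomplete dominance, a heterozygote × heterozygote cross gives a 1:2:1 phenotypic ratio.
Expected counts for N = 393 under a 1:2:1 ratio (total parts = 4):
  red-flowered: 393 × 1/4 = 98.25
  pink-flowered: 393 × 2/4 = 196.5
  white-flowered: 393 × 1/4 = 98.25
Contribution of pink-flowered: (200 − 196.5)² / 196.5 = 0.0623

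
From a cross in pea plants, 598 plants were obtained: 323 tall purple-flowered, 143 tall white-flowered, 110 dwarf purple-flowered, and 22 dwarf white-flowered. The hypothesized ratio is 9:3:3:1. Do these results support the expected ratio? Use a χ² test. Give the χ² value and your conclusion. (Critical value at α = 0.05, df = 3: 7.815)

15.399; not consistent

Expected counts for N = 598 under a 9:3:3:1 ratio (total parts = 16):
  tall purple-flowered: 598 × 9/16 = 336.375
  tall white-flowered: 598 × 3/16 = 112.125
  dwarf purple-flowered: 598 × 3/16 = 112.125
  dwarf white-flowered: 598 × 1/16 = 37.375
χ² = Σ (O − E)² / E
  tall purple-flowered: (323 − 336.375)² / 336.375 = 0.5318
  tall white-flowered: (143 − 112.125)² / 112.125 = 8.5018
  dwarf purple-flowered: (110 − 112.125)² / 112.125 = 0.0403
  dwarf white-flowered: (22 − 37.375)² / 37.375 = 6.3248
χ² = 0.5318 + 8.5018 + 0.0403 + 6.3248 = 15.3987 ≈ 15.399
Degrees of freedom = 4 − 1 = 3; critical value at α = 0.05 is 7.815.
Since 15.399 > 7.815, we reject the null hypothesis — the data do not fit the 9:3:3:1 ratio.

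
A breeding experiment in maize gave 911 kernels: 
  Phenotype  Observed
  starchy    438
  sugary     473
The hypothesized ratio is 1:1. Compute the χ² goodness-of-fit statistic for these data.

Expected counts for N = 911 under a 1:1 ratio (total parts = 2):
  starchy: 911 × 1/2 = 455.5
  sugary: 911 × 1/2 = 455.5
χ² = Σ (O − E)² / E
  starchy: (438 − 455.5)² / 455.5 = 0.6723
  sugary: (473 − 455.5)² / 455.5 = 0.6723
χ² = 0.6723 + 0.6723 = 1.3446 ≈ 1.345

1.345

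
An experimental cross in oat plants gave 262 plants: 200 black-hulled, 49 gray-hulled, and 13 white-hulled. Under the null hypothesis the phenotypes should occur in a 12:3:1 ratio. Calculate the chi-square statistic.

0.758

Total ratio parts = 16. Expected numbers out of 262:
  black-hulled: 262 × 12/16 = 196.5
  gray-hulled: 262 × 3/16 = 49.125
  white-hulled: 262 × 1/16 = 16.375
χ² = Σ (O − E)² / E
  black-hulled: (200 − 196.5)² / 196.5 = 0.0623
  gray-hulled: (49 − 49.125)² / 49.125 = 0.0003
  white-hulled: (13 − 16.375)² / 16.375 = 0.6956
χ² = 0.0623 + 0.0003 + 0.6956 = 0.7582 ≈ 0.758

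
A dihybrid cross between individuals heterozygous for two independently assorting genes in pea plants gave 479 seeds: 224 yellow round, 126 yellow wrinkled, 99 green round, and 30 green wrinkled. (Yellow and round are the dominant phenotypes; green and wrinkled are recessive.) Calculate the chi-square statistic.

A dihybrid F₂ with independent assortment and complete dominance at both loci gives a 9:3:3:1 phenotypic ratio.
Total ratio parts = 16. Expected numbers out of 479:
  yellow round: 479 × 9/16 = 269.4375
  yellow wrinkled: 479 × 3/16 = 89.8125
  green round: 479 × 3/16 = 89.8125
  green wrinkled: 479 × 1/16 = 29.9375
χ² = Σ (O − E)² / E
  yellow round: (224 − 269.4375)² / 269.4375 = 7.6625
  yellow wrinkled: (126 − 89.8125)² / 89.8125 = 14.5808
  green round: (99 − 89.8125)² / 89.8125 = 0.9398
  green wrinkled: (30 − 29.9375)² / 29.9375 = 0.0001
χ² = 7.6625 + 14.5808 + 0.9398 + 0.0001 = 23.1832 ≈ 23.183

23.183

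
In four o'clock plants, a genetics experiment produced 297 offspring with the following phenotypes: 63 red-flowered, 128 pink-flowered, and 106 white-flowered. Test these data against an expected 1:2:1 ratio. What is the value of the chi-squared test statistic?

18.111

The 1:2:1 ratio has 4 parts, so with N = 297 the expected counts are:
  red-flowered: 297 × 1/4 = 74.25
  pink-flowered: 297 × 2/4 = 148.5
  white-flowered: 297 × 1/4 = 74.25
χ² = Σ (O − E)² / E
  red-flowered: (63 − 74.25)² / 74.25 = 1.7045
  pink-flowered: (128 − 148.5)² / 148.5 = 2.8300
  white-flowered: (106 − 74.25)² / 74.25 = 13.5766
χ² = 1.7045 + 2.8300 + 13.5766 = 18.1111 ≈ 18.111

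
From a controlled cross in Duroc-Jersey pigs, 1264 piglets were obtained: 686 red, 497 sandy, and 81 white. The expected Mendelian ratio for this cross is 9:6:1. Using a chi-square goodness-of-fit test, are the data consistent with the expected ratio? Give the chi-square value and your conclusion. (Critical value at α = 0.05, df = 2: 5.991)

2.046; consistent

Total ratio parts = 16. Expected numbers out of 1264:
  red: 1264 × 9/16 = 711
  sandy: 1264 × 6/16 = 474
  white: 1264 × 1/16 = 79
χ² = Σ (O − E)² / E
  red: (686 − 711)² / 711 = 0.8790
  sandy: (497 − 474)² / 474 = 1.1160
  white: (81 − 79)² / 79 = 0.0506
χ² = 0.8790 + 1.1160 + 0.0506 = 2.0456 ≈ 2.046
Degrees of freedom = 3 − 1 = 2; critical value at α = 0.05 is 5.991.
Since 2.046 < 5.991, we fail to reject the null hypothesis — the data are consistent with the 9:6:1 ratio.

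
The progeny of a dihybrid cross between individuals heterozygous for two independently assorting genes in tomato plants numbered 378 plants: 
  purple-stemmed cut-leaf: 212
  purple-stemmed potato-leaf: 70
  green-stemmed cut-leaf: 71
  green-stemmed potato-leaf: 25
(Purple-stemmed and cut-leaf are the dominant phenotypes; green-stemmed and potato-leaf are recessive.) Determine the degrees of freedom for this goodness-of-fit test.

A dihybrid F₂ with independent assortment and complete dominance at both loci gives a 9:3:3:1 phenotypic ratio.
A goodness-of-fit test with 4 phenotype classes has df = 4 − 1 = 3.

3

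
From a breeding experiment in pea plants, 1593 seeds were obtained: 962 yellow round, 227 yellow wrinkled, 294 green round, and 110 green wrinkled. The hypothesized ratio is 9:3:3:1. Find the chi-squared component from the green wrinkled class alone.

1.094

Under the 9:3:3:1 hypothesis (Σ ratio = 16, N = 1593):
  yellow round: 1593 × 9/16 = 896.0625
  yellow wrinkled: 1593 × 3/16 = 298.6875
  green round: 1593 × 3/16 = 298.6875
  green wrinkled: 1593 × 1/16 = 99.5625
Contribution of green wrinkled: (110 − 99.5625)² / 99.5625 = 1.0942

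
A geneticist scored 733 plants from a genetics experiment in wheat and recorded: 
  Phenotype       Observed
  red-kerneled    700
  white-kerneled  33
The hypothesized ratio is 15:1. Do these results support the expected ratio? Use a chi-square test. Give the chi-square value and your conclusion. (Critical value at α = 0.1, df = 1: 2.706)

The 15:1 ratio has 16 parts, so with N = 733 the expected counts are:
  red-kerneled: 733 × 15/16 = 687.1875
  white-kerneled: 733 × 1/16 = 45.8125
χ² = Σ (O − E)² / E
  red-kerneled: (700 − 687.1875)² / 687.1875 = 0.2389
  white-kerneled: (33 − 45.8125)² / 45.8125 = 3.5833
χ² = 0.2389 + 3.5833 = 3.8222 ≈ 3.822
Degrees of freedom = 2 − 1 = 1; critical value at α = 0.1 is 2.706.
Since 3.822 > 2.706, we reject the null hypothesis — the data do not fit the 15:1 ratio.

3.822; not consistent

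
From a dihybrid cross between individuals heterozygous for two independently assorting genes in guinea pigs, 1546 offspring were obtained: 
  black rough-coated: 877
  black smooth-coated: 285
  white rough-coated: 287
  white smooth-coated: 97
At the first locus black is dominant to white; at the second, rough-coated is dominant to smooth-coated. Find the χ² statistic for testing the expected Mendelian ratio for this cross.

A dihybrid F₂ with independent assortment and complete dominance at both loci gives a 9:3:3:1 phenotypic ratio.
Total ratio parts = 16. Expected numbers out of 1546:
  black rough-coated: 1546 × 9/16 = 869.625
  black smooth-coated: 1546 × 3/16 = 289.875
  white rough-coated: 1546 × 3/16 = 289.875
  white smooth-coated: 1546 × 1/16 = 96.625
χ² = Σ (O − E)² / E
  black rough-coated: (877 − 869.625)² / 869.625 = 0.0625
  black smooth-coated: (285 − 289.875)² / 289.875 = 0.0820
  white rough-coated: (287 − 289.875)² / 289.875 = 0.0285
  white smooth-coated: (97 − 96.625)² / 96.625 = 0.0015
χ² = 0.0625 + 0.0820 + 0.0285 + 0.0015 = 0.1745 ≈ 0.175

0.175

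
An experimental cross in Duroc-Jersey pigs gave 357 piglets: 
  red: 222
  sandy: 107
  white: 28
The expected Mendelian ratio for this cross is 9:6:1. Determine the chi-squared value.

The 9:6:1 ratio has 16 parts, so with N = 357 the expected counts are:
  red: 357 × 9/16 = 200.8125
  sandy: 357 × 6/16 = 133.875
  white: 357 × 1/16 = 22.3125
χ² = Σ (O − E)² / E
  red: (222 − 200.8125)² / 200.8125 = 2.2355
  sandy: (107 − 133.875)² / 133.875 = 5.3951
  white: (28 − 22.3125)² / 22.3125 = 1.4498
χ² = 2.2355 + 5.3951 + 1.4498 = 9.0804 ≈ 9.080

9.080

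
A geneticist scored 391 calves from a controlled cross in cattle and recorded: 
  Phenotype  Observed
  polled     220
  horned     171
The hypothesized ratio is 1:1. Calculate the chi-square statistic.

Total ratio parts = 2. Expected numbers out of 391:
  polled: 391 × 1/2 = 195.5
  horned: 391 × 1/2 = 195.5
χ² = Σ (O − E)² / E
  polled: (220 − 195.5)² / 195.5 = 3.0703
  horned: (171 − 195.5)² / 195.5 = 3.0703
χ² = 3.0703 + 3.0703 = 6.1406 ≈ 6.141

6.141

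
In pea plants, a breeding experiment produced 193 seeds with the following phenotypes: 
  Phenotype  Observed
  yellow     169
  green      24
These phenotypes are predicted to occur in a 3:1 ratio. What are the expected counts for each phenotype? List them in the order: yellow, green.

Under the 3:1 hypothesis (Σ ratio = 4, N = 193):
  yellow: 193 × 3/4 = 144.75
  green: 193 × 1/4 = 48.25

144.75, 48.25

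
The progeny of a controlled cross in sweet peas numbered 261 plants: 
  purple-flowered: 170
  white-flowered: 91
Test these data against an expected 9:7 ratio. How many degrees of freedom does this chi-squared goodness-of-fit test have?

A goodness-of-fit test with 2 phenotype classes has df = 2 − 1 = 1.

1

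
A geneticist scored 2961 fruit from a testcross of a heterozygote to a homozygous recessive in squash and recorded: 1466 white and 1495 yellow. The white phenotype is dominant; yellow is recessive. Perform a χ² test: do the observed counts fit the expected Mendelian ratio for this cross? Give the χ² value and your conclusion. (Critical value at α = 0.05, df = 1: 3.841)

0.284; consistent

A testcross of a heterozygote (Aa × aa) gives a 1:1 phenotypic ratio.
The 1:1 ratio has 2 parts, so with N = 2961 the expected counts are:
  white: 2961 × 1/2 = 1480.5
  yellow: 2961 × 1/2 = 1480.5
χ² = Σ (O − E)² / E
  white: (1466 − 1480.5)² / 1480.5 = 0.1420
  yellow: (1495 − 1480.5)² / 1480.5 = 0.1420
χ² = 0.1420 + 0.1420 = 0.284
Degrees of freedom = 2 − 1 = 1; critical value at α = 0.05 is 3.841.
Since 0.284 < 3.841, we fail to reject the null hypothesis — the data are consistent with the 1:1 ratio.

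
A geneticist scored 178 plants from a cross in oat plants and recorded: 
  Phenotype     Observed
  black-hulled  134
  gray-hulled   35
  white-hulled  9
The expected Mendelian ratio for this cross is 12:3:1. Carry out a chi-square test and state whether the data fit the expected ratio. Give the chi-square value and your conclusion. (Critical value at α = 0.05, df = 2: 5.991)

0.487; consistent

Expected counts for N = 178 under a 12:3:1 ratio (total parts = 16):
  black-hulled: 178 × 12/16 = 133.5
  gray-hulled: 178 × 3/16 = 33.375
  white-hulled: 178 × 1/16 = 11.125
χ² = Σ (O − E)² / E
  black-hulled: (134 − 133.5)² / 133.5 = 0.0019
  gray-hulled: (35 − 33.375)² / 33.375 = 0.0791
  white-hulled: (9 − 11.125)² / 11.125 = 0.4059
χ² = 0.0019 + 0.0791 + 0.4059 = 0.4869 ≈ 0.487
Degrees of freedom = 3 − 1 = 2; critical value at α = 0.05 is 5.991.
Since 0.487 < 5.991, we fail to reject the null hypothesis — the data are consistent with the 12:3:1 ratio.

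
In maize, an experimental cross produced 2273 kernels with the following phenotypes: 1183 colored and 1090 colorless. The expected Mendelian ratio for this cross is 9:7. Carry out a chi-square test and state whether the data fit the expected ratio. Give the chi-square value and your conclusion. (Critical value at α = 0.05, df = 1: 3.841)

16.326; not consistent

Under the 9:7 hypothesis (Σ ratio = 16, N = 2273):
  colored: 2273 × 9/16 = 1278.5625
  colorless: 2273 × 7/16 = 994.4375
χ² = Σ (O − E)² / E
  colored: (1183 − 1278.5625)² / 1278.5625 = 7.1425
  colorless: (1090 − 994.4375)² / 994.4375 = 9.1833
χ² = 7.1425 + 9.1833 = 16.3258 ≈ 16.326
Degrees of freedom = 2 − 1 = 1; critical value at α = 0.05 is 3.841.
Since 16.326 > 3.841, we reject the null hypothesis — the data do not fit the 9:7 ratio.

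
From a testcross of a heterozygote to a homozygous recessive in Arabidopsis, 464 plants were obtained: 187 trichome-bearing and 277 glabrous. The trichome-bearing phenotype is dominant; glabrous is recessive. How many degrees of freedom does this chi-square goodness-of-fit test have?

A testcross of a heterozygote (Aa × aa) gives a 1:1 phenotypic ratio.
A goodness-of-fit test with 2 phenotype classes has df = 2 − 1 = 1.

1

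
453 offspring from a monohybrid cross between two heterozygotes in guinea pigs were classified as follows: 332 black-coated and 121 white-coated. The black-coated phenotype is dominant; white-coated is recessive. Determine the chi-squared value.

For a monohybrid cross between heterozygotes with complete dominance, the expected phenotypic ratio is 3:1.
Under the 3:1 hypothesis (Σ ratio = 4, N = 453):
  black-coated: 453 × 3/4 = 339.75
  white-coated: 453 × 1/4 = 113.25
χ² = Σ (O − E)² / E
  black-coated: (332 − 339.75)² / 339.75 = 0.1768
  white-coated: (121 − 113.25)² / 113.25 = 0.5304
χ² = 0.1768 + 0.5304 = 0.7072 ≈ 0.707

0.707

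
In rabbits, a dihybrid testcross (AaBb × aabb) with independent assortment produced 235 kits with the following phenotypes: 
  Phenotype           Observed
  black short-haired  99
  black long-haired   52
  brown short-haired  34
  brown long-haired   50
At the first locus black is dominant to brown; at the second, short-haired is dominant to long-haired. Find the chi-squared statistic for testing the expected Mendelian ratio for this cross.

40.081

A dihybrid testcross with independent assortment gives a 1:1:1:1 ratio.
Under the 1:1:1:1 hypothesis (Σ ratio = 4, N = 235):
  black short-haired: 235 × 1/4 = 58.75
  black long-haired: 235 × 1/4 = 58.75
  brown short-haired: 235 × 1/4 = 58.75
  brown long-haired: 235 × 1/4 = 58.75
χ² = Σ (O − E)² / E
  black short-haired: (99 − 58.75)² / 58.75 = 27.5755
  black long-haired: (52 − 58.75)² / 58.75 = 0.7755
  brown short-haired: (34 − 58.75)² / 58.75 = 10.4266
  brown long-haired: (50 − 58.75)² / 58.75 = 1.3032
χ² = 27.5755 + 0.7755 + 10.4266 + 1.3032 = 40.0808 ≈ 40.081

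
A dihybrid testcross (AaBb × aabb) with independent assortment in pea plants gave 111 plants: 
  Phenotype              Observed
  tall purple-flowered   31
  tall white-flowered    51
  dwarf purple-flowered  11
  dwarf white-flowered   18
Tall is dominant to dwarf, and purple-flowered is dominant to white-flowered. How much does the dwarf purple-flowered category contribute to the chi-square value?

A dihybrid testcross with independent assortment gives a 1:1:1:1 ratio.
Total ratio parts = 4. Expected numbers out of 111:
  tall purple-flowered: 111 × 1/4 = 27.75
  tall white-flowered: 111 × 1/4 = 27.75
  dwarf purple-flowered: 111 × 1/4 = 27.75
  dwarf white-flowered: 111 × 1/4 = 27.75
Contribution of dwarf purple-flowered: (11 − 27.75)² / 27.75 = 10.1104

10.110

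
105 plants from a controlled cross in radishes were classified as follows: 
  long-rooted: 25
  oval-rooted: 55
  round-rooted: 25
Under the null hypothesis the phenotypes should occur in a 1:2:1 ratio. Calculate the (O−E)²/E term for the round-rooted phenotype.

0.060

The 1:2:1 ratio has 4 parts, so with N = 105 the expected counts are:
  long-rooted: 105 × 1/4 = 26.25
  oval-rooted: 105 × 2/4 = 52.5
  round-rooted: 105 × 1/4 = 26.25
Contribution of round-rooted: (25 − 26.25)² / 26.25 = 0.0595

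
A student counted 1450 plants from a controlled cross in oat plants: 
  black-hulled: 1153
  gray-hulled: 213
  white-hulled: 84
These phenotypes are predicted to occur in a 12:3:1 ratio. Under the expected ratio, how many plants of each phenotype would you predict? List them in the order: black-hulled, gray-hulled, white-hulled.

1087.5, 271.875, 90.625

Expected counts for N = 1450 under a 12:3:1 ratio (total parts = 16):
  black-hulled: 1450 × 12/16 = 1087.5
  gray-hulled: 1450 × 3/16 = 271.875
  white-hulled: 1450 × 1/16 = 90.625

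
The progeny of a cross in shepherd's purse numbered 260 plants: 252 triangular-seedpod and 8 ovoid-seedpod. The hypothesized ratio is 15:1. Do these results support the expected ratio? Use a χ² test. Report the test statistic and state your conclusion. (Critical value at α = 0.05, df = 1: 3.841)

The 15:1 ratio has 16 parts, so with N = 260 the expected counts are:
  triangular-seedpod: 260 × 15/16 = 243.75
  ovoid-seedpod: 260 × 1/16 = 16.25
χ² = Σ (O − E)² / E
  triangular-seedpod: (252 − 243.75)² / 243.75 = 0.2792
  ovoid-seedpod: (8 − 16.25)² / 16.25 = 4.1885
χ² = 0.2792 + 4.1885 = 4.4677 ≈ 4.468
Degrees of freedom = 2 − 1 = 1; critical value at α = 0.05 is 3.841.
Since 4.468 > 3.841, we reject the null hypothesis — the data do not fit the 15:1 ratio.

4.468; not consistent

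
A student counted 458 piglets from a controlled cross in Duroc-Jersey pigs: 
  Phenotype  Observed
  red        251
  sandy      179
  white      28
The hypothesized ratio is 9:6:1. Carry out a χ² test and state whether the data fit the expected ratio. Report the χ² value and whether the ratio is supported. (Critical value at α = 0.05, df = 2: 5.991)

0.490; consistent

Expected counts for N = 458 under a 9:6:1 ratio (total parts = 16):
  red: 458 × 9/16 = 257.625
  sandy: 458 × 6/16 = 171.75
  white: 458 × 1/16 = 28.625
χ² = Σ (O − E)² / E
  red: (251 − 257.625)² / 257.625 = 0.1704
  sandy: (179 − 171.75)² / 171.75 = 0.3060
  white: (28 − 28.625)² / 28.625 = 0.0136
χ² = 0.1704 + 0.3060 + 0.0136 = 0.490
Degrees of freedom = 3 − 1 = 2; critical value at α = 0.05 is 5.991.
Since 0.490 < 5.991, we fail to reject the null hypothesis — the data are consistent with the 9:6:1 ratio.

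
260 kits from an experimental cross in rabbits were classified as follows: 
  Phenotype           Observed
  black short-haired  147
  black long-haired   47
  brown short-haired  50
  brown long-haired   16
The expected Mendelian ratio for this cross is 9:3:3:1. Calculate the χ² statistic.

Total ratio parts = 16. Expected numbers out of 260:
  black short-haired: 260 × 9/16 = 146.25
  black long-haired: 260 × 3/16 = 48.75
  brown short-haired: 260 × 3/16 = 48.75
  brown long-haired: 260 × 1/16 = 16.25
χ² = Σ (O − E)² / E
  black short-haired: (147 − 146.25)² / 146.25 = 0.0038
  black long-haired: (47 − 48.75)² / 48.75 = 0.0628
  brown short-haired: (50 − 48.75)² / 48.75 = 0.0321
  brown long-haired: (16 − 16.25)² / 16.25 = 0.0038
χ² = 0.0038 + 0.0628 + 0.0321 + 0.0038 = 0.1025 ≈ 0.103

0.103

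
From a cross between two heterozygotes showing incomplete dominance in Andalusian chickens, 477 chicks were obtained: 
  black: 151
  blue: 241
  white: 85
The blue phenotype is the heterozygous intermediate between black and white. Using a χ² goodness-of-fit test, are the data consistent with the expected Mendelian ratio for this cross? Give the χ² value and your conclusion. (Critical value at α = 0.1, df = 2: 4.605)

With incomplete dominance, a heterozygote × heterozygote cross gives a 1:2:1 phenotypic ratio.
Under the 1:2:1 hypothesis (Σ ratio = 4, N = 477):
  black: 477 × 1/4 = 119.25
  blue: 477 × 2/4 = 238.5
  white: 477 × 1/4 = 119.25
χ² = Σ (O − E)² / E
  black: (151 − 119.25)² / 119.25 = 8.4534
  blue: (241 − 238.5)² / 238.5 = 0.0262
  white: (85 − 119.25)² / 119.25 = 9.8370
χ² = 8.4534 + 0.0262 + 9.8370 = 18.3166 ≈ 18.317
Degrees of freedom = 3 − 1 = 2; critical value at α = 0.1 is 4.605.
Since 18.317 > 4.605, we reject the null hypothesis — the data do not fit the 1:2:1 ratio.

18.317; not consistent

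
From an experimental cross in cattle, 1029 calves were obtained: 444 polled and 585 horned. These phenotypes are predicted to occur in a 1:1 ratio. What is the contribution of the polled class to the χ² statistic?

Under the 1:1 hypothesis (Σ ratio = 2, N = 1029):
  polled: 1029 × 1/2 = 514.5
  horned: 1029 × 1/2 = 514.5
Contribution of polled: (444 − 514.5)² / 514.5 = 9.6603

9.660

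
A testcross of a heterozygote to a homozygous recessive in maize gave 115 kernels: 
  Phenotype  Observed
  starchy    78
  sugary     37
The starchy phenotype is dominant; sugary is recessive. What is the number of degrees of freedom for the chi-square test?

A testcross of a heterozygote (Aa × aa) gives a 1:1 phenotypic ratio.
A goodness-of-fit test with 2 phenotype classes has df = 2 − 1 = 1.

1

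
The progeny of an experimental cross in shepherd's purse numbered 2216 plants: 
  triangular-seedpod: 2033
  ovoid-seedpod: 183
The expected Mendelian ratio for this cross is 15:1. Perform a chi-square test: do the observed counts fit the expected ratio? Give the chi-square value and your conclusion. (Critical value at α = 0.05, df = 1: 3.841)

The 15:1 ratio has 16 parts, so with N = 2216 the expected counts are:
  triangular-seedpod: 2216 × 15/16 = 2077.5
  ovoid-seedpod: 2216 × 1/16 = 138.5
χ² = Σ (O − E)² / E
  triangular-seedpod: (2033 − 2077.5)² / 2077.5 = 0.9532
  ovoid-seedpod: (183 − 138.5)² / 138.5 = 14.2978
χ² = 0.9532 + 14.2978 = 15.251
Degrees of freedom = 2 − 1 = 1; critical value at α = 0.05 is 3.841.
Since 15.251 > 3.841, we reject the null hypothesis — the data do not fit the 15:1 ratio.

15.251; not consistent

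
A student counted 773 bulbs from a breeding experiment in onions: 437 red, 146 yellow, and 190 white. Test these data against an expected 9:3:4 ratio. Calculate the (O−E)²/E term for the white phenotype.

0.055

Under the 9:3:4 hypothesis (Σ ratio = 16, N = 773):
  red: 773 × 9/16 = 434.8125
  yellow: 773 × 3/16 = 144.9375
  white: 773 × 4/16 = 193.25
Contribution of white: (190 − 193.25)² / 193.25 = 0.0547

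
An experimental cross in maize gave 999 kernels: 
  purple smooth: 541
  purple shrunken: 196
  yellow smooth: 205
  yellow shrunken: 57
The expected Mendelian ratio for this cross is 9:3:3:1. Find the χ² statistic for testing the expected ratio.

Expected counts for N = 999 under a 9:3:3:1 ratio (total parts = 16):
  purple smooth: 999 × 9/16 = 561.9375
  purple shrunken: 999 × 3/16 = 187.3125
  yellow smooth: 999 × 3/16 = 187.3125
  yellow shrunken: 999 × 1/16 = 62.4375
χ² = Σ (O − E)² / E
  purple smooth: (541 − 561.9375)² / 561.9375 = 0.7801
  purple shrunken: (196 − 187.3125)² / 187.3125 = 0.4029
  yellow smooth: (205 − 187.3125)² / 187.3125 = 1.6702
  yellow shrunken: (57 − 62.4375)² / 62.4375 = 0.4735
χ² = 0.7801 + 0.4029 + 1.6702 + 0.4735 = 3.3267 ≈ 3.327

3.327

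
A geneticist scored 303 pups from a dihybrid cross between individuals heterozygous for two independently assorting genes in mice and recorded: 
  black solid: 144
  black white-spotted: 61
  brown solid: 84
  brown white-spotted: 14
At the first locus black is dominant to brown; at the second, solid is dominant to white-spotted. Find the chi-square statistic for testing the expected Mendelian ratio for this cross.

A dihybrid F₂ with independent assortment and complete dominance at both loci gives a 9:3:3:1 phenotypic ratio.
Total ratio parts = 16. Expected numbers out of 303:
  black solid: 303 × 9/16 = 170.4375
  black white-spotted: 303 × 3/16 = 56.8125
  brown solid: 303 × 3/16 = 56.8125
  brown white-spotted: 303 × 1/16 = 18.9375
χ² = Σ (O − E)² / E
  black solid: (144 − 170.4375)² / 170.4375 = 4.1009
  black white-spotted: (61 − 56.8125)² / 56.8125 = 0.3086
  brown solid: (84 − 56.8125)² / 56.8125 = 13.0105
  brown white-spotted: (14 − 18.9375)² / 18.9375 = 1.2873
χ² = 4.1009 + 0.3086 + 13.0105 + 1.2873 = 18.7073 ≈ 18.707

18.707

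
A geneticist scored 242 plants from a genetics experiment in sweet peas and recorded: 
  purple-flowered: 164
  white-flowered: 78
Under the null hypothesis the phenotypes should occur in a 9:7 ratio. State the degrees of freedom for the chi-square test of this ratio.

A goodness-of-fit test with 2 phenotype classes has df = 2 − 1 = 1.

1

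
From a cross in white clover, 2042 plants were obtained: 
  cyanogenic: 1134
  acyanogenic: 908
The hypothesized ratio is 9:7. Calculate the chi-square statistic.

0.426

Expected counts for N = 2042 under a 9:7 ratio (total parts = 16):
  cyanogenic: 2042 × 9/16 = 1148.625
  acyanogenic: 2042 × 7/16 = 893.375
χ² = Σ (O − E)² / E
  cyanogenic: (1134 − 1148.625)² / 1148.625 = 0.1862
  acyanogenic: (908 − 893.375)² / 893.375 = 0.2394
χ² = 0.1862 + 0.2394 = 0.4256 ≈ 0.426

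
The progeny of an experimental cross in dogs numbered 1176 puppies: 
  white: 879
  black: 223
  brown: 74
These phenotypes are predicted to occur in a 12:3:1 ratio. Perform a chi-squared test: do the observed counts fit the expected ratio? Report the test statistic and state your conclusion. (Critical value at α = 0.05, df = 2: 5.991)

0.042; consistent

Expected counts for N = 1176 under a 12:3:1 ratio (total parts = 16):
  white: 1176 × 12/16 = 882
  black: 1176 × 3/16 = 220.5
  brown: 1176 × 1/16 = 73.5
χ² = Σ (O − E)² / E
  white: (879 − 882)² / 882 = 0.0102
  black: (223 − 220.5)² / 220.5 = 0.0283
  brown: (74 − 73.5)² / 73.5 = 0.0034
χ² = 0.0102 + 0.0283 + 0.0034 = 0.0419 ≈ 0.042
Degrees of freedom = 3 − 1 = 2; critical value at α = 0.05 is 5.991.
Since 0.042 < 5.991, we fail to reject the null hypothesis — the data are consistent with the 12:3:1 ratio.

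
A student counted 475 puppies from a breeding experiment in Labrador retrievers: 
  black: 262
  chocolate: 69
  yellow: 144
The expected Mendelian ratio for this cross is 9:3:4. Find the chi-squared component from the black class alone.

The 9:3:4 ratio has 16 parts, so with N = 475 the expected counts are:
  black: 475 × 9/16 = 267.1875
  chocolate: 475 × 3/16 = 89.0625
  yellow: 475 × 4/16 = 118.75
Contribution of black: (262 − 267.1875)² / 267.1875 = 0.1007

0.101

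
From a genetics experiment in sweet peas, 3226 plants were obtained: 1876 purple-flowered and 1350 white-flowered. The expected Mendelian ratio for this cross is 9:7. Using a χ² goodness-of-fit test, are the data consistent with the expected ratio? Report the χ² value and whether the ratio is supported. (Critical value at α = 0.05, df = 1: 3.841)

4.745; not consistent

The 9:7 ratio has 16 parts, so with N = 3226 the expected counts are:
  purple-flowered: 3226 × 9/16 = 1814.625
  white-flowered: 3226 × 7/16 = 1411.375
χ² = Σ (O − E)² / E
  purple-flowered: (1876 − 1814.625)² / 1814.625 = 2.0759
  white-flowered: (1350 − 1411.375)² / 1411.375 = 2.6690
χ² = 2.0759 + 2.6690 = 4.7449 ≈ 4.745
Degrees of freedom = 2 − 1 = 1; critical value at α = 0.05 is 3.841.
Since 4.745 > 3.841, we reject the null hypothesis — the data do not fit the 9:7 ratio.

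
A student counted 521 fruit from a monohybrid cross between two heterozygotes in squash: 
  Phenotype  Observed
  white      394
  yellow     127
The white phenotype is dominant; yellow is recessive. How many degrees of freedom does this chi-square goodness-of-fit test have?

For a monohybrid cross between heterozygotes with complete dominance, the expected phenotypic ratio is 3:1.
A goodness-of-fit test with 2 phenotype classes has df = 2 − 1 = 1.

1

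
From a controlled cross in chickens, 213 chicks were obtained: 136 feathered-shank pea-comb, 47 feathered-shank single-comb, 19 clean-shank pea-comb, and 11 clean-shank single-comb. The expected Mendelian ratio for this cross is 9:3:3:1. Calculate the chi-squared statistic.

Under the 9:3:3:1 hypothesis (Σ ratio = 16, N = 213):
  feathered-shank pea-comb: 213 × 9/16 = 119.8125
  feathered-shank single-comb: 213 × 3/16 = 39.9375
  clean-shank pea-comb: 213 × 3/16 = 39.9375
  clean-shank single-comb: 213 × 1/16 = 13.3125
χ² = Σ (O − E)² / E
  feathered-shank pea-comb: (136 − 119.8125)² / 119.8125 = 2.1870
  feathered-shank single-comb: (47 − 39.9375)² / 39.9375 = 1.2489
  clean-shank pea-comb: (19 − 39.9375)² / 39.9375 = 10.9766
  clean-shank single-comb: (11 − 13.3125)² / 13.3125 = 0.4017
χ² = 2.1870 + 1.2489 + 10.9766 + 0.4017 = 14.8142 ≈ 14.814

14.814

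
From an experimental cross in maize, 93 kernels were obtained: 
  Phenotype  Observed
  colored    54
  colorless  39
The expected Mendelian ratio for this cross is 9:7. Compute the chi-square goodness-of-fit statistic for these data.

Under the 9:7 hypothesis (Σ ratio = 16, N = 93):
  colored: 93 × 9/16 = 52.3125
  colorless: 93 × 7/16 = 40.6875
χ² = Σ (O − E)² / E
  colored: (54 − 52.3125)² / 52.3125 = 0.0544
  colorless: (39 − 40.6875)² / 40.6875 = 0.0700
χ² = 0.0544 + 0.0700 = 0.1244 ≈ 0.124

0.124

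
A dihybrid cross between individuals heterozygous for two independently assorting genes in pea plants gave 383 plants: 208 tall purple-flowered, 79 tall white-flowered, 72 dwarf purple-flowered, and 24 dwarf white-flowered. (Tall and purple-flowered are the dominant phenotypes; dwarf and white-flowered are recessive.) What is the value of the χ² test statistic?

0.977

A dihybrid F₂ with independent assortment and complete dominance at both loci gives a 9:3:3:1 phenotypic ratio.
Total ratio parts = 16. Expected numbers out of 383:
  tall purple-flowered: 383 × 9/16 = 215.4375
  tall white-flowered: 383 × 3/16 = 71.8125
  dwarf purple-flowered: 383 × 3/16 = 71.8125
  dwarf white-flowered: 383 × 1/16 = 23.9375
χ² = Σ (O − E)² / E
  tall purple-flowered: (208 − 215.4375)² / 215.4375 = 0.2568
  tall white-flowered: (79 − 71.8125)² / 71.8125 = 0.7194
  dwarf purple-flowered: (72 − 71.8125)² / 71.8125 = 0.0005
  dwarf white-flowered: (24 − 23.9375)² / 23.9375 = 0.0002
χ² = 0.2568 + 0.7194 + 0.0005 + 0.0002 = 0.9769 ≈ 0.977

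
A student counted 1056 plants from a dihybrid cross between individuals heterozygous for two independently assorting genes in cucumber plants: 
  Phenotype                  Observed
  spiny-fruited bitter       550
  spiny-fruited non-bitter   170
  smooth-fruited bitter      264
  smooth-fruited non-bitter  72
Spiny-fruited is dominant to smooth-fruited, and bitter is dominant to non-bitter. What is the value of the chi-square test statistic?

A dihybrid F₂ with independent assortment and complete dominance at both loci gives a 9:3:3:1 phenotypic ratio.
The 9:3:3:1 ratio has 16 parts, so with N = 1056 the expected counts are:
  spiny-fruited bitter: 1056 × 9/16 = 594
  spiny-fruited non-bitter: 1056 × 3/16 = 198
  smooth-fruited bitter: 1056 × 3/16 = 198
  smooth-fruited non-bitter: 1056 × 1/16 = 66
χ² = Σ (O − E)² / E
  spiny-fruited bitter: (550 − 594)² / 594 = 3.2593
  spiny-fruited non-bitter: (170 − 198)² / 198 = 3.9596
  smooth-fruited bitter: (264 − 198)² / 198 = 22.0000
  smooth-fruited non-bitter: (72 − 66)² / 66 = 0.5455
χ² = 3.2593 + 3.9596 + 22.0000 + 0.5455 = 29.7644 ≈ 29.764

29.764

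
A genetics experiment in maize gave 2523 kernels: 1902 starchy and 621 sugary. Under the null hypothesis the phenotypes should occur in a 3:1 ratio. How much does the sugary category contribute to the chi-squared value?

Under the 3:1 hypothesis (Σ ratio = 4, N = 2523):
  starchy: 2523 × 3/4 = 1892.25
  sugary: 2523 × 1/4 = 630.75
Contribution of sugary: (621 − 630.75)² / 630.75 = 0.1507

0.151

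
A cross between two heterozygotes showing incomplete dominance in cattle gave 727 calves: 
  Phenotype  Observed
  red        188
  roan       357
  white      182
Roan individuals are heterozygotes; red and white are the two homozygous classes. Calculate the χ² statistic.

0.331

With incomplete dominance, a heterozygote × heterozygote cross gives a 1:2:1 phenotypic ratio.
Under the 1:2:1 hypothesis (Σ ratio = 4, N = 727):
  red: 727 × 1/4 = 181.75
  roan: 727 × 2/4 = 363.5
  white: 727 × 1/4 = 181.75
χ² = Σ (O − E)² / E
  red: (188 − 181.75)² / 181.75 = 0.2149
  roan: (357 − 363.5)² / 363.5 = 0.1162
  white: (182 − 181.75)² / 181.75 = 0.0003
χ² = 0.2149 + 0.1162 + 0.0003 = 0.3314 ≈ 0.331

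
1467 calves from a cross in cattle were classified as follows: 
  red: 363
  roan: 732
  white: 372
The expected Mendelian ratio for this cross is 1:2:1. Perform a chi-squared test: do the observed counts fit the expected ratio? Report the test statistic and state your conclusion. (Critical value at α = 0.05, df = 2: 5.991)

0.117; consistent

Total ratio parts = 4. Expected numbers out of 1467:
  red: 1467 × 1/4 = 366.75
  roan: 1467 × 2/4 = 733.5
  white: 1467 × 1/4 = 366.75
χ² = Σ (O − E)² / E
  red: (363 − 366.75)² / 366.75 = 0.0383
  roan: (732 − 733.5)² / 733.5 = 0.0031
  white: (372 − 366.75)² / 366.75 = 0.0752
χ² = 0.0383 + 0.0031 + 0.0752 = 0.1166 ≈ 0.117
Degrees of freedom = 3 − 1 = 2; critical value at α = 0.05 is 5.991.
Since 0.117 < 5.991, we fail to reject the null hypothesis — the data are consistent with the 1:2:1 ratio.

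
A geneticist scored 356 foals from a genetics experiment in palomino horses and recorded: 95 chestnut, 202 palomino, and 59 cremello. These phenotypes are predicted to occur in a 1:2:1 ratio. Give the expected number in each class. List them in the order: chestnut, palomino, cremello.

Expected counts for N = 356 under a 1:2:1 ratio (total parts = 4):
  chestnut: 356 × 1/4 = 89
  palomino: 356 × 2/4 = 178
  cremello: 356 × 1/4 = 89

89, 178, 89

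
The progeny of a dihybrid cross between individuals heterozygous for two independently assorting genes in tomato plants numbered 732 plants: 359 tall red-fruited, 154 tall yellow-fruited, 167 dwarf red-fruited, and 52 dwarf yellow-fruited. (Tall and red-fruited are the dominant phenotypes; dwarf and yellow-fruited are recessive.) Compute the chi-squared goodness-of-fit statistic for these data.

16.104

A dihybrid F₂ with independent assortment and complete dominance at both loci gives a 9:3:3:1 phenotypic ratio.
The 9:3:3:1 ratio has 16 parts, so with N = 732 the expected counts are:
  tall red-fruited: 732 × 9/16 = 411.75
  tall yellow-fruited: 732 × 3/16 = 137.25
  dwarf red-fruited: 732 × 3/16 = 137.25
  dwarf yellow-fruited: 732 × 1/16 = 45.75
χ² = Σ (O − E)² / E
  tall red-fruited: (359 − 411.75)² / 411.75 = 6.7579
  tall yellow-fruited: (154 − 137.25)² / 137.25 = 2.0442
  dwarf red-fruited: (167 − 137.25)² / 137.25 = 6.4485
  dwarf yellow-fruited: (52 − 45.75)² / 45.75 = 0.8538
χ² = 6.7579 + 2.0442 + 6.4485 + 0.8538 = 16.1044 ≈ 16.104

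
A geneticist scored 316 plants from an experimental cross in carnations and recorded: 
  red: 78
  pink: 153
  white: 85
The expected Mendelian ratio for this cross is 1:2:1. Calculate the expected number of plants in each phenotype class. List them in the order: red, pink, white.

Total ratio parts = 4. Expected numbers out of 316:
  red: 316 × 1/4 = 79
  pink: 316 × 2/4 = 158
  white: 316 × 1/4 = 79

79, 158, 79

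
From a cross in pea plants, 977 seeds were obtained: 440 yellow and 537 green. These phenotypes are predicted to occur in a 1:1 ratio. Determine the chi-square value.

9.631

The 1:1 ratio has 2 parts, so with N = 977 the expected counts are:
  yellow: 977 × 1/2 = 488.5
  green: 977 × 1/2 = 488.5
χ² = Σ (O − E)² / E
  yellow: (440 − 488.5)² / 488.5 = 4.8153
  green: (537 − 488.5)² / 488.5 = 4.8153
χ² = 4.8153 + 4.8153 = 9.6306 ≈ 9.631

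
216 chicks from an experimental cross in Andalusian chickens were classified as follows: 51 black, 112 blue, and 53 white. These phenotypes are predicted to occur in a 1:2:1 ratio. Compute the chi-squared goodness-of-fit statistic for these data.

0.333

Under the 1:2:1 hypothesis (Σ ratio = 4, N = 216):
  black: 216 × 1/4 = 54
  blue: 216 × 2/4 = 108
  white: 216 × 1/4 = 54
χ² = Σ (O − E)² / E
  black: (51 − 54)² / 54 = 0.1667
  blue: (112 − 108)² / 108 = 0.1481
  white: (53 − 54)² / 54 = 0.0185
χ² = 0.1667 + 0.1481 + 0.0185 = 0.3333 ≈ 0.333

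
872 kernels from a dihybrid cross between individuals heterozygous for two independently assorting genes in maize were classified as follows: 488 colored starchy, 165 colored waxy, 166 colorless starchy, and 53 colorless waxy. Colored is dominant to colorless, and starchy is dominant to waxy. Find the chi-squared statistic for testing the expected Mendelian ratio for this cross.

0.106

A dihybrid F₂ with independent assortment and complete dominance at both loci gives a 9:3:3:1 phenotypic ratio.
Under the 9:3:3:1 hypothesis (Σ ratio = 16, N = 872):
  colored starchy: 872 × 9/16 = 490.5
  colored waxy: 872 × 3/16 = 163.5
  colorless starchy: 872 × 3/16 = 163.5
  colorless waxy: 872 × 1/16 = 54.5
χ² = Σ (O − E)² / E
  colored starchy: (488 − 490.5)² / 490.5 = 0.0127
  colored waxy: (165 − 163.5)² / 163.5 = 0.0138
  colorless starchy: (166 − 163.5)² / 163.5 = 0.0382
  colorless waxy: (53 − 54.5)² / 54.5 = 0.0413
χ² = 0.0127 + 0.0138 + 0.0382 + 0.0413 = 0.106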